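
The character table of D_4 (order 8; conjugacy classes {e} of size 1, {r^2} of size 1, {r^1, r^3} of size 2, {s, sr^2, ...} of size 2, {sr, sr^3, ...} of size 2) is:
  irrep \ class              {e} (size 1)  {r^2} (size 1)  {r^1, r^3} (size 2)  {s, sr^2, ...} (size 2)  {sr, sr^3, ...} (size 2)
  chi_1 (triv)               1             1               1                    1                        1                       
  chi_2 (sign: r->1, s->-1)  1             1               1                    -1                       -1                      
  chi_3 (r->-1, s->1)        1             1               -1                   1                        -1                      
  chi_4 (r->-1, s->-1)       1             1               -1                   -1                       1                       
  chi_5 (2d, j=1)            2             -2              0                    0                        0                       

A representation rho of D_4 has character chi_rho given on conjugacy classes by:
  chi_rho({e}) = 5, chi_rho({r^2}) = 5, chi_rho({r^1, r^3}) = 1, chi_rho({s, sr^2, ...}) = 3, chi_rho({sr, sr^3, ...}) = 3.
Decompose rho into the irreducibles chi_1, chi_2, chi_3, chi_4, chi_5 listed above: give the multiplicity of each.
Multiplicities: chi_1: 3, chi_2: 0, chi_3: 1, chi_4: 1, chi_5: 0.

Explanation: Use <chi_rho, chi> = (1/|G|) sum_C |C| * chi_rho(C) * conj(chi(C)) with |G| = 8 for each irreducible chi in the table:
  <chi_rho, chi_1> = (1/8)[1*(5)*conj(1) + 1*(5)*conj(1) + 2*(1)*conj(1) + 2*(3)*conj(1) + 2*(3)*conj(1)]
      = (1/8)[(5) + (5) + (2) + (6) + (6)] = 24/8 = 3
  <chi_rho, chi_2> = (1/8)[1*(5)*conj(1) + 1*(5)*conj(1) + 2*(1)*conj(1) + 2*(3)*conj(-1) + 2*(3)*conj(-1)]
      = (1/8)[(5) + (5) + (2) + (-6) + (-6)] = 0/8 = 0
  <chi_rho, chi_3> = (1/8)[1*(5)*conj(1) + 1*(5)*conj(1) + 2*(1)*conj(-1) + 2*(3)*conj(1) + 2*(3)*conj(-1)]
      = (1/8)[(5) + (5) + (-2) + (6) + (-6)] = 8/8 = 1
  <chi_rho, chi_4> = (1/8)[1*(5)*conj(1) + 1*(5)*conj(1) + 2*(1)*conj(-1) + 2*(3)*conj(-1) + 2*(3)*conj(1)]
      = (1/8)[(5) + (5) + (-2) + (-6) + (6)] = 8/8 = 1
  <chi_rho, chi_5> = (1/8)[1*(5)*conj(2) + 1*(5)*conj(-2) + 2*(1)*conj(0) + 2*(3)*conj(0) + 2*(3)*conj(0)]
      = (1/8)[(10) + (-10) + (0) + (0) + (0)] = 0/8 = 0
Dimension check: dim(rho) = sum (mult * dim) = 3*1 + 0*1 + 1*1 + 1*1 + 0*2 = 5 = chi_rho(e) = 5.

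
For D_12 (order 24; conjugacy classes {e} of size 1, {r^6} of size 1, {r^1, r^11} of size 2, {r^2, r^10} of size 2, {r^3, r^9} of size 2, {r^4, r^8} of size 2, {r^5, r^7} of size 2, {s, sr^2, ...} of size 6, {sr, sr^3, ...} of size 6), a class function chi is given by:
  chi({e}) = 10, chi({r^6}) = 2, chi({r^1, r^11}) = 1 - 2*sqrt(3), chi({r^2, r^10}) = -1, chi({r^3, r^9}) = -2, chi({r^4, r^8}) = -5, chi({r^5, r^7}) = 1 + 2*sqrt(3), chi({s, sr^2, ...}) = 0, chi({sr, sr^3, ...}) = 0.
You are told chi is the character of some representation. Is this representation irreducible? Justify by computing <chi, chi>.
Not irreducible (reducible): <chi, chi> = 9 > 1.

Argument: <chi, chi> = (1/|G|) sum_C |C| * |chi(C)|^2 = (1/24)[1*|10|^2 + 1*|2|^2 + 2*|1 - 2*sqrt(3)|^2 + 2*|-1|^2 + 2*|-2|^2 + 2*|-5|^2 + 2*|1 + 2*sqrt(3)|^2 + 6*|0|^2 + 6*|0|^2]
  = (1/24)[(100) + (4) + (26 - 8*sqrt(3)) + (2) + (8) + (50) + (8*sqrt(3) + 26) + (0) + (0)] = 216/24 = 9.
A character is irreducible iff <chi, chi> = 1, so this representation is reducible.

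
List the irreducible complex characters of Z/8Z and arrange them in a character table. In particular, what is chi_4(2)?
Character table of Z/8Z (irreps indexed chi_0,...,chi_7 with chi_k(m) = zeta_8^(k*m), zeta_8 = exp(2*pi*i/8)):
  irrep \ class  {0} (size 1)  {1} (size 1)    {2} (size 1)  {3} (size 1)    {4} (size 1)  {5} (size 1)    {6} (size 1)  {7} (size 1)  
  chi_0          1             1               1             1               1             1               1             1             
  chi_1          1             exp(I*pi/4)     I             exp(3*I*pi/4)   -1            exp(-3*I*pi/4)  -I            exp(-I*pi/4)  
  chi_2          1             I               -1            -I              1             I               -1            -I            
  chi_3          1             exp(3*I*pi/4)   -I            exp(I*pi/4)     -1            exp(-I*pi/4)    I             exp(-3*I*pi/4)
  chi_4          1             -1              1             -1              1             -1              1             -1            
  chi_5          1             exp(-3*I*pi/4)  I             exp(-I*pi/4)    -1            exp(I*pi/4)     -I            exp(3*I*pi/4) 
  chi_6          1             -I              -1            I               1             -I              -1            I             
  chi_7          1             exp(-I*pi/4)    -I            exp(-3*I*pi/4)  -1            exp(3*I*pi/4)   I             exp(I*pi/4)   

Spot check: chi_4(2) = zeta_8^(4*2) = zeta_8^8 = 1.

Details: Z/8Z is abelian, so all 8 irreducible complex representations are 1-dimensional. They are given by chi_k(m) = zeta_8^(k*m) for k = 0,...,7. Row orthogonality: sum_m chi_k(m) conj(chi_l(m)) = 8 * [k = l].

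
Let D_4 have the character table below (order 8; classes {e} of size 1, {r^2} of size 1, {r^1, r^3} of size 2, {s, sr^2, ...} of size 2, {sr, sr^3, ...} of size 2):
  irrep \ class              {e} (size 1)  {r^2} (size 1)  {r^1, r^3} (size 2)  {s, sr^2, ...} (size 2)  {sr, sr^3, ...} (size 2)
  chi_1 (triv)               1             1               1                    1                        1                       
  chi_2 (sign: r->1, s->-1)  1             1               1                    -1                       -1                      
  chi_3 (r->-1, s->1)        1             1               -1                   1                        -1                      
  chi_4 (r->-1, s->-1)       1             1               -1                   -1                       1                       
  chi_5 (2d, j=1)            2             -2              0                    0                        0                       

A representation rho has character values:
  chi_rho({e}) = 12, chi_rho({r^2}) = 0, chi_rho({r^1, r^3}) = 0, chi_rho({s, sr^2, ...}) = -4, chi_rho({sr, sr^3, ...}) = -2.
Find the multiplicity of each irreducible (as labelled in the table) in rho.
Multiplicities: chi_1: 0, chi_2: 3, chi_3: 1, chi_4: 2, chi_5: 3.

Solution. Use <chi_rho, chi> = (1/|G|) sum_C |C| * chi_rho(C) * conj(chi(C)) with |G| = 8 for each irreducible chi in the table:
  <chi_rho, chi_1> = (1/8)[1*(12)*conj(1) + 1*(0)*conj(1) + 2*(0)*conj(1) + 2*(-4)*conj(1) + 2*(-2)*conj(1)]
      = (1/8)[(12) + (0) + (0) + (-8) + (-4)] = 0/8 = 0
  <chi_rho, chi_2> = (1/8)[1*(12)*conj(1) + 1*(0)*conj(1) + 2*(0)*conj(1) + 2*(-4)*conj(-1) + 2*(-2)*conj(-1)]
      = (1/8)[(12) + (0) + (0) + (8) + (4)] = 24/8 = 3
  <chi_rho, chi_3> = (1/8)[1*(12)*conj(1) + 1*(0)*conj(1) + 2*(0)*conj(-1) + 2*(-4)*conj(1) + 2*(-2)*conj(-1)]
      = (1/8)[(12) + (0) + (0) + (-8) + (4)] = 8/8 = 1
  <chi_rho, chi_4> = (1/8)[1*(12)*conj(1) + 1*(0)*conj(1) + 2*(0)*conj(-1) + 2*(-4)*conj(-1) + 2*(-2)*conj(1)]
      = (1/8)[(12) + (0) + (0) + (8) + (-4)] = 16/8 = 2
  <chi_rho, chi_5> = (1/8)[1*(12)*conj(2) + 1*(0)*conj(-2) + 2*(0)*conj(0) + 2*(-4)*conj(0) + 2*(-2)*conj(0)]
      = (1/8)[(24) + (0) + (0) + (0) + (0)] = 24/8 = 3
Dimension check: dim(rho) = sum (mult * dim) = 0*1 + 3*1 + 1*1 + 2*1 + 3*2 = 12 = chi_rho(e) = 12.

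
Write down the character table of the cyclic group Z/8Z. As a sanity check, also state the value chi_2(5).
Character table of Z/8Z (irreps indexed chi_0,...,chi_7 with chi_k(m) = zeta_8^(k*m), zeta_8 = exp(2*pi*i/8)):
  irrep \ class  {0} (size 1)  {1} (size 1)    {2} (size 1)  {3} (size 1)    {4} (size 1)  {5} (size 1)    {6} (size 1)  {7} (size 1)  
  chi_0          1             1               1             1               1             1               1             1             
  chi_1          1             exp(I*pi/4)     I             exp(3*I*pi/4)   -1            exp(-3*I*pi/4)  -I            exp(-I*pi/4)  
  chi_2          1             I               -1            -I              1             I               -1            -I            
  chi_3          1             exp(3*I*pi/4)   -I            exp(I*pi/4)     -1            exp(-I*pi/4)    I             exp(-3*I*pi/4)
  chi_4          1             -1              1             -1              1             -1              1             -1            
  chi_5          1             exp(-3*I*pi/4)  I             exp(-I*pi/4)    -1            exp(I*pi/4)     -I            exp(3*I*pi/4) 
  chi_6          1             -I              -1            I               1             -I              -1            I             
  chi_7          1             exp(-I*pi/4)    -I            exp(-3*I*pi/4)  -1            exp(3*I*pi/4)   I             exp(I*pi/4)   

Spot check: chi_2(5) = zeta_8^(2*5) = zeta_8^10 = I.

Proof sketch: Z/8Z is abelian, so all 8 irreducible complex representations are 1-dimensional. They are given by chi_k(m) = zeta_8^(k*m) for k = 0,...,7. Row orthogonality: sum_m chi_k(m) conj(chi_l(m)) = 8 * [k = l].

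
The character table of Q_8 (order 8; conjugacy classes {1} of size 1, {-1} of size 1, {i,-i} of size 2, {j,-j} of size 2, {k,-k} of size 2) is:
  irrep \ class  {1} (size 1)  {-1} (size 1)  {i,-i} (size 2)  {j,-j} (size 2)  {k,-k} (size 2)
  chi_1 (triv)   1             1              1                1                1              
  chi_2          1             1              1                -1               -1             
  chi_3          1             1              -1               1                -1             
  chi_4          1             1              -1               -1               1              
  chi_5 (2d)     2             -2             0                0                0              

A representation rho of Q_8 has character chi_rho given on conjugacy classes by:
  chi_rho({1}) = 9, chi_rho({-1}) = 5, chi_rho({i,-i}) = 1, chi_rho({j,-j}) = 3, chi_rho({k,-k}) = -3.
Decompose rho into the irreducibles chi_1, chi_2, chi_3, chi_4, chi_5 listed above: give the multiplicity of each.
Multiplicities: chi_1: 2, chi_2: 2, chi_3: 3, chi_4: 0, chi_5: 1.

Reasoning: Use <chi_rho, chi> = (1/|G|) sum_C |C| * chi_rho(C) * conj(chi(C)) with |G| = 8 for each irreducible chi in the table:
  <chi_rho, chi_1> = (1/8)[1*(9)*conj(1) + 1*(5)*conj(1) + 2*(1)*conj(1) + 2*(3)*conj(1) + 2*(-3)*conj(1)]
      = (1/8)[(9) + (5) + (2) + (6) + (-6)] = 16/8 = 2
  <chi_rho, chi_2> = (1/8)[1*(9)*conj(1) + 1*(5)*conj(1) + 2*(1)*conj(1) + 2*(3)*conj(-1) + 2*(-3)*conj(-1)]
      = (1/8)[(9) + (5) + (2) + (-6) + (6)] = 16/8 = 2
  <chi_rho, chi_3> = (1/8)[1*(9)*conj(1) + 1*(5)*conj(1) + 2*(1)*conj(-1) + 2*(3)*conj(1) + 2*(-3)*conj(-1)]
      = (1/8)[(9) + (5) + (-2) + (6) + (6)] = 24/8 = 3
  <chi_rho, chi_4> = (1/8)[1*(9)*conj(1) + 1*(5)*conj(1) + 2*(1)*conj(-1) + 2*(3)*conj(-1) + 2*(-3)*conj(1)]
      = (1/8)[(9) + (5) + (-2) + (-6) + (-6)] = 0/8 = 0
  <chi_rho, chi_5> = (1/8)[1*(9)*conj(2) + 1*(5)*conj(-2) + 2*(1)*conj(0) + 2*(3)*conj(0) + 2*(-3)*conj(0)]
      = (1/8)[(18) + (-10) + (0) + (0) + (0)] = 8/8 = 1
Dimension check: dim(rho) = sum (mult * dim) = 2*1 + 2*1 + 3*1 + 0*1 + 1*2 = 9 = chi_rho(e) = 9.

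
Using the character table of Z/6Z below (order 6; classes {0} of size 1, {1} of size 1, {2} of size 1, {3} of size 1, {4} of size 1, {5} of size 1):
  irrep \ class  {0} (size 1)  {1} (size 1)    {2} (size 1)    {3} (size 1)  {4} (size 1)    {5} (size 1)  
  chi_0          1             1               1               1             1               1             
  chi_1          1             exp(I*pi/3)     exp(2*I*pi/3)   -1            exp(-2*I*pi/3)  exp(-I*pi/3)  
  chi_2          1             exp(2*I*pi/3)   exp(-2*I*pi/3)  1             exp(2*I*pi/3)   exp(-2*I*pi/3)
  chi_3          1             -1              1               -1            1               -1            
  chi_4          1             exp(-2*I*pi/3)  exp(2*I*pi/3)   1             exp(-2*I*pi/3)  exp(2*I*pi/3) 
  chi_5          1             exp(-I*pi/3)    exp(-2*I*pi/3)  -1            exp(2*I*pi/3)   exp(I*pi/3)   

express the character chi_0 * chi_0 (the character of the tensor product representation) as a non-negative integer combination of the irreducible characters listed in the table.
chi_0 tensor chi_0 = chi_0 (all other irreducibles have multiplicity 0).

Why: The character of a tensor product is the pointwise product (chi_0 * chi_0)(C) = chi_0(C) * chi_0(C):
  {0}: (1)*(1), {1}: (1)*(1), {2}: (1)*(1), {3}: (1)*(1), {4}: (1)*(1), {5}: (1)*(1)
so (chi_0 * chi_0) takes values
  {0} -> 1, {1} -> 1, {2} -> 1, {3} -> 1, {4} -> 1, {5} -> 1.
Now take the inner product of this character with each irreducible chi from the table, <chi_0*chi_0, chi> = (1/6) sum_C |C| (chi_0*chi_0)(C) conj(chi(C)):
  <chi_0*chi_0, chi_0> = (1/6)[1*(1)*conj(1) + 1*(1)*conj(1) + 1*(1)*conj(1) + 1*(1)*conj(1) + 1*(1)*conj(1) + 1*(1)*conj(1)]
      = (1/6)[(1) + (1) + (1) + (1) + (1) + (1)] = 6/6 = 1
  <chi_0*chi_0, chi_1> = (1/6)[1*(1)*conj(1) + 1*(1)*conj(exp(I*pi/3)) + 1*(1)*conj(exp(2*I*pi/3)) + 1*(1)*conj(-1) + 1*(1)*conj(exp(-2*I*pi/3)) + 1*(1)*conj(exp(-I*pi/3))]
      = (1/6)[(1) + (exp(-I*pi/3)) + (exp(-2*I*pi/3)) + (-1) + (exp(2*I*pi/3)) + (exp(I*pi/3))] = 0/6 = 0
  <chi_0*chi_0, chi_2> = (1/6)[1*(1)*conj(1) + 1*(1)*conj(exp(2*I*pi/3)) + 1*(1)*conj(exp(-2*I*pi/3)) + 1*(1)*conj(1) + 1*(1)*conj(exp(2*I*pi/3)) + 1*(1)*conj(exp(-2*I*pi/3))]
      = (1/6)[(1) + (exp(-2*I*pi/3)) + (exp(2*I*pi/3)) + (1) + (exp(-2*I*pi/3)) + (exp(2*I*pi/3))] = 0/6 = 0
  <chi_0*chi_0, chi_3> = (1/6)[1*(1)*conj(1) + 1*(1)*conj(-1) + 1*(1)*conj(1) + 1*(1)*conj(-1) + 1*(1)*conj(1) + 1*(1)*conj(-1)]
      = (1/6)[(1) + (-1) + (1) + (-1) + (1) + (-1)] = 0/6 = 0
  <chi_0*chi_0, chi_4> = (1/6)[1*(1)*conj(1) + 1*(1)*conj(exp(-2*I*pi/3)) + 1*(1)*conj(exp(2*I*pi/3)) + 1*(1)*conj(1) + 1*(1)*conj(exp(-2*I*pi/3)) + 1*(1)*conj(exp(2*I*pi/3))]
      = (1/6)[(1) + (exp(2*I*pi/3)) + (exp(-2*I*pi/3)) + (1) + (exp(2*I*pi/3)) + (exp(-2*I*pi/3))] = 0/6 = 0
  <chi_0*chi_0, chi_5> = (1/6)[1*(1)*conj(1) + 1*(1)*conj(exp(-I*pi/3)) + 1*(1)*conj(exp(-2*I*pi/3)) + 1*(1)*conj(-1) + 1*(1)*conj(exp(2*I*pi/3)) + 1*(1)*conj(exp(I*pi/3))]
      = (1/6)[(1) + (exp(I*pi/3)) + (exp(2*I*pi/3)) + (-1) + (exp(-2*I*pi/3)) + (exp(-I*pi/3))] = 0/6 = 0
(Exp terms are combined using exp(i*s)*conj(exp(i*t)) = exp(i*(s-t)), and sums of them are collapsed using the identity that for every m > 1 the m distinct m-th roots of unity sum to 0, e.g. 1 + exp(2*I*pi/3) + exp(-2*I*pi/3) = 0.)
Hence the multiplicities are chi_0: 1. Dimension check: dim(chi_0)*dim(chi_0) = 1*1 = 1 and sum (mult * dim) = 1*1 = 1.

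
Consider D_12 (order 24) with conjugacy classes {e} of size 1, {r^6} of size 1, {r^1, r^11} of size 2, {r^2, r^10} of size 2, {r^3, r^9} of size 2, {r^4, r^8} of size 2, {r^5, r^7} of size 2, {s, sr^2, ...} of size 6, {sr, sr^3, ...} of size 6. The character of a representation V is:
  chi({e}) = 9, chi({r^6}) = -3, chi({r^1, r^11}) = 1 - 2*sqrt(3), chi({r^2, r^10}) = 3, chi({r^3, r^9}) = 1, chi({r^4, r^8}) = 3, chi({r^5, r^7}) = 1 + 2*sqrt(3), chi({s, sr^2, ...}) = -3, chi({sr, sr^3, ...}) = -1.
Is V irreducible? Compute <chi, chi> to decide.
Not irreducible (reducible): <chi, chi> = 10 > 1.

Derivation: <chi, chi> = (1/|G|) sum_C |C| * |chi(C)|^2 = (1/24)[1*|9|^2 + 1*|-3|^2 + 2*|1 - 2*sqrt(3)|^2 + 2*|3|^2 + 2*|1|^2 + 2*|3|^2 + 2*|1 + 2*sqrt(3)|^2 + 6*|-3|^2 + 6*|-1|^2]
  = (1/24)[(81) + (9) + (26 - 8*sqrt(3)) + (18) + (2) + (18) + (8*sqrt(3) + 26) + (54) + (6)] = 240/24 = 10.
A character is irreducible iff <chi, chi> = 1, so this representation is reducible.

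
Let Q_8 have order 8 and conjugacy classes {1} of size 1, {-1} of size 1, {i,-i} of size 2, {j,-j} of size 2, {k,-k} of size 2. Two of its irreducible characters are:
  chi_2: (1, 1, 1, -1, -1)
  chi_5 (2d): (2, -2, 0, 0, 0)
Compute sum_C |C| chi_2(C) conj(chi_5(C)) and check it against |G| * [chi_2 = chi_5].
Sum = 0; so <chi_2, chi_5> = 0 (distinct irreducibles are orthogonal).

Solution. Compute term by term over conjugacy classes (|C| * chi_2(C) * conj(chi_5(C))):
  1*(1)*conj(2) + 1*(1)*conj(-2) + 2*(1)*conj(0) + 2*(-1)*conj(0) + 2*(-1)*conj(0)
  = (2) + (-2) + (0) + (0) + (0)
  = 0.
Dividing by |G| = 8 gives 0/8 = 0, matching the row-orthogonality relation <chi_2, chi_5> = [chi_2 = chi_5].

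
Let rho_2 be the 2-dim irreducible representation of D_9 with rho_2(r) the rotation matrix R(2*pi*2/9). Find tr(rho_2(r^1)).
chi_{rho_2}(r^1) = 2*cos(2*pi*2*1/9) = 2*cos(4*pi/9)

Solution. rho_2(r^1) is rotation by angle 2*pi*2*1/9, whose trace is 2*cos(2*pi*2*1/9) = 2*cos(4*pi/9).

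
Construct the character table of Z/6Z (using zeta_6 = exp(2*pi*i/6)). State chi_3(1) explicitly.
Character table of Z/6Z (irreps indexed chi_0,...,chi_5 with chi_k(m) = zeta_6^(k*m), zeta_6 = exp(2*pi*i/6)):
  irrep \ class  {0} (size 1)  {1} (size 1)    {2} (size 1)    {3} (size 1)  {4} (size 1)    {5} (size 1)  
  chi_0          1             1               1               1             1               1             
  chi_1          1             exp(I*pi/3)     exp(2*I*pi/3)   -1            exp(-2*I*pi/3)  exp(-I*pi/3)  
  chi_2          1             exp(2*I*pi/3)   exp(-2*I*pi/3)  1             exp(2*I*pi/3)   exp(-2*I*pi/3)
  chi_3          1             -1              1               -1            1               -1            
  chi_4          1             exp(-2*I*pi/3)  exp(2*I*pi/3)   1             exp(-2*I*pi/3)  exp(2*I*pi/3) 
  chi_5          1             exp(-I*pi/3)    exp(-2*I*pi/3)  -1            exp(2*I*pi/3)   exp(I*pi/3)   

Spot check: chi_3(1) = zeta_6^(3*1) = zeta_6^3 = -1.

Justification: Z/6Z is abelian, so all 6 irreducible complex representations are 1-dimensional. They are given by chi_k(m) = zeta_6^(k*m) for k = 0,...,5. Row orthogonality: sum_m chi_k(m) conj(chi_l(m)) = 6 * [k = l].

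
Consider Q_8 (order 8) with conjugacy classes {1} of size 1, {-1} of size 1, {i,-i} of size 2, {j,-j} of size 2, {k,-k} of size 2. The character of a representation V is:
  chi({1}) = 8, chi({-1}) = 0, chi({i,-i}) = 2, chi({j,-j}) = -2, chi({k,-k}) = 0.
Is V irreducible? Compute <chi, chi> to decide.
Not irreducible (reducible): <chi, chi> = 10 > 1.

<chi, chi> = (1/|G|) sum_C |C| * |chi(C)|^2 = (1/8)[1*|8|^2 + 1*|0|^2 + 2*|2|^2 + 2*|-2|^2 + 2*|0|^2]
  = (1/8)[(64) + (0) + (8) + (8) + (0)] = 80/8 = 10.
A character is irreducible iff <chi, chi> = 1, so this representation is reducible.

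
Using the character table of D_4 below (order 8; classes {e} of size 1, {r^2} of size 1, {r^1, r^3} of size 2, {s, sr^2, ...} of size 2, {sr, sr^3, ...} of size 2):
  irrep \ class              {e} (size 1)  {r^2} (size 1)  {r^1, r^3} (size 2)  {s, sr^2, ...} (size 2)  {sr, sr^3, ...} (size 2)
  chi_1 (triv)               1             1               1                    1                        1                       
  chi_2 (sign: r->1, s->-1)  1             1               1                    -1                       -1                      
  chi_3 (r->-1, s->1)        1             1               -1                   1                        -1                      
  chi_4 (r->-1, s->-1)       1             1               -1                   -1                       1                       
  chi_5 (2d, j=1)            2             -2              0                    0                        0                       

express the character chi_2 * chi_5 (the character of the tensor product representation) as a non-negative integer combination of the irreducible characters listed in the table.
chi_2 tensor chi_5 = chi_5 (all other irreducibles have multiplicity 0).

Working: The character of a tensor product is the pointwise product (chi_2 * chi_5)(C) = chi_2(C) * chi_5(C):
  {e}: (1)*(2), {r^2}: (1)*(-2), {r^1, r^3}: (1)*(0), {s, sr^2, ...}: (-1)*(0), {sr, sr^3, ...}: (-1)*(0)
so (chi_2 * chi_5) takes values
  {e} -> 2, {r^2} -> -2, {r^1, r^3} -> 0, {s, sr^2, ...} -> 0, {sr, sr^3, ...} -> 0.
Now take the inner product of this character with each irreducible chi from the table, <chi_2*chi_5, chi> = (1/8) sum_C |C| (chi_2*chi_5)(C) conj(chi(C)):
  <chi_2*chi_5, chi_1> = (1/8)[1*(2)*conj(1) + 1*(-2)*conj(1) + 2*(0)*conj(1) + 2*(0)*conj(1) + 2*(0)*conj(1)]
      = (1/8)[(2) + (-2) + (0) + (0) + (0)] = 0/8 = 0
  <chi_2*chi_5, chi_2> = (1/8)[1*(2)*conj(1) + 1*(-2)*conj(1) + 2*(0)*conj(1) + 2*(0)*conj(-1) + 2*(0)*conj(-1)]
      = (1/8)[(2) + (-2) + (0) + (0) + (0)] = 0/8 = 0
  <chi_2*chi_5, chi_3> = (1/8)[1*(2)*conj(1) + 1*(-2)*conj(1) + 2*(0)*conj(-1) + 2*(0)*conj(1) + 2*(0)*conj(-1)]
      = (1/8)[(2) + (-2) + (0) + (0) + (0)] = 0/8 = 0
  <chi_2*chi_5, chi_4> = (1/8)[1*(2)*conj(1) + 1*(-2)*conj(1) + 2*(0)*conj(-1) + 2*(0)*conj(-1) + 2*(0)*conj(1)]
      = (1/8)[(2) + (-2) + (0) + (0) + (0)] = 0/8 = 0
  <chi_2*chi_5, chi_5> = (1/8)[1*(2)*conj(2) + 1*(-2)*conj(-2) + 2*(0)*conj(0) + 2*(0)*conj(0) + 2*(0)*conj(0)]
      = (1/8)[(4) + (4) + (0) + (0) + (0)] = 8/8 = 1
Hence the multiplicities are chi_5: 1. Dimension check: dim(chi_2)*dim(chi_5) = 1*2 = 2 and sum (mult * dim) = 1*2 = 2.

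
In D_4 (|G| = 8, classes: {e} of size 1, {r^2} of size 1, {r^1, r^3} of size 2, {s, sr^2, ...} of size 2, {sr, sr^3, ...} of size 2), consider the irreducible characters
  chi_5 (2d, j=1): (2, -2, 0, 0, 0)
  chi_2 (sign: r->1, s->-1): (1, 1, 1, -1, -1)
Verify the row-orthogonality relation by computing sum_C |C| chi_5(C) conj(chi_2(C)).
Sum = 0; so <chi_5, chi_2> = 0 (distinct irreducibles are orthogonal).

Why: Compute term by term over conjugacy classes (|C| * chi_5(C) * conj(chi_2(C))):
  1*(2)*conj(1) + 1*(-2)*conj(1) + 2*(0)*conj(1) + 2*(0)*conj(-1) + 2*(0)*conj(-1)
  = (2) + (-2) + (0) + (0) + (0)
  = 0.
Dividing by |G| = 8 gives 0/8 = 0, matching the row-orthogonality relation <chi_5, chi_2> = [chi_5 = chi_2].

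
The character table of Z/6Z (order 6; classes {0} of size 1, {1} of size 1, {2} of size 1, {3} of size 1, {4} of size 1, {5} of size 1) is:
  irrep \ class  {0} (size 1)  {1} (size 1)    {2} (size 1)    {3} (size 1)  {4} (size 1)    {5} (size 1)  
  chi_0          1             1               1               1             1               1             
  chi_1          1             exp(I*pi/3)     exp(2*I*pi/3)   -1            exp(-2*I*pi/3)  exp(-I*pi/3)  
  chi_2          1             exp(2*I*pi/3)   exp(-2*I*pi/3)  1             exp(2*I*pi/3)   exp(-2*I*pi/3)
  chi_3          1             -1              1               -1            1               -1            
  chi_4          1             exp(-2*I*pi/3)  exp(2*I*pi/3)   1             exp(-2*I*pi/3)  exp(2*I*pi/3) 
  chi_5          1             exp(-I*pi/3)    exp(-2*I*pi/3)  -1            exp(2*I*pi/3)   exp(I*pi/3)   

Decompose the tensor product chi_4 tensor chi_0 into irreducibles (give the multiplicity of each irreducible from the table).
chi_4 tensor chi_0 = chi_4 (all other irreducibles have multiplicity 0).

Reasoning: The character of a tensor product is the pointwise product (chi_4 * chi_0)(C) = chi_4(C) * chi_0(C):
  {0}: (1)*(1), {1}: (exp(-2*I*pi/3))*(1), {2}: (exp(2*I*pi/3))*(1), {3}: (1)*(1), {4}: (exp(-2*I*pi/3))*(1), {5}: (exp(2*I*pi/3))*(1)
so (chi_4 * chi_0) takes values
  {0} -> 1, {1} -> exp(-2*I*pi/3), {2} -> exp(2*I*pi/3), {3} -> 1, {4} -> exp(-2*I*pi/3), {5} -> exp(2*I*pi/3).
Now take the inner product of this character with each irreducible chi from the table, <chi_4*chi_0, chi> = (1/6) sum_C |C| (chi_4*chi_0)(C) conj(chi(C)):
  <chi_4*chi_0, chi_0> = (1/6)[1*(1)*conj(1) + 1*(exp(-2*I*pi/3))*conj(1) + 1*(exp(2*I*pi/3))*conj(1) + 1*(1)*conj(1) + 1*(exp(-2*I*pi/3))*conj(1) + 1*(exp(2*I*pi/3))*conj(1)]
      = (1/6)[(1) + (exp(-2*I*pi/3)) + (exp(2*I*pi/3)) + (1) + (exp(-2*I*pi/3)) + (exp(2*I*pi/3))] = 0/6 = 0
  <chi_4*chi_0, chi_1> = (1/6)[1*(1)*conj(1) + 1*(exp(-2*I*pi/3))*conj(exp(I*pi/3)) + 1*(exp(2*I*pi/3))*conj(exp(2*I*pi/3)) + 1*(1)*conj(-1) + 1*(exp(-2*I*pi/3))*conj(exp(-2*I*pi/3)) + 1*(exp(2*I*pi/3))*conj(exp(-I*pi/3))]
      = (1/6)[(1) + (-1) + (1) + (-1) + (1) + (-1)] = 0/6 = 0
  <chi_4*chi_0, chi_2> = (1/6)[1*(1)*conj(1) + 1*(exp(-2*I*pi/3))*conj(exp(2*I*pi/3)) + 1*(exp(2*I*pi/3))*conj(exp(-2*I*pi/3)) + 1*(1)*conj(1) + 1*(exp(-2*I*pi/3))*conj(exp(2*I*pi/3)) + 1*(exp(2*I*pi/3))*conj(exp(-2*I*pi/3))]
      = (1/6)[(1) + (exp(2*I*pi/3)) + (exp(-2*I*pi/3)) + (1) + (exp(2*I*pi/3)) + (exp(-2*I*pi/3))] = 0/6 = 0
  <chi_4*chi_0, chi_3> = (1/6)[1*(1)*conj(1) + 1*(exp(-2*I*pi/3))*conj(-1) + 1*(exp(2*I*pi/3))*conj(1) + 1*(1)*conj(-1) + 1*(exp(-2*I*pi/3))*conj(1) + 1*(exp(2*I*pi/3))*conj(-1)]
      = (1/6)[(1) + (-exp(-2*I*pi/3)) + (exp(2*I*pi/3)) + (-1) + (exp(-2*I*pi/3)) + (-exp(2*I*pi/3))] = 0/6 = 0
  <chi_4*chi_0, chi_4> = (1/6)[1*(1)*conj(1) + 1*(exp(-2*I*pi/3))*conj(exp(-2*I*pi/3)) + 1*(exp(2*I*pi/3))*conj(exp(2*I*pi/3)) + 1*(1)*conj(1) + 1*(exp(-2*I*pi/3))*conj(exp(-2*I*pi/3)) + 1*(exp(2*I*pi/3))*conj(exp(2*I*pi/3))]
      = (1/6)[(1) + (1) + (1) + (1) + (1) + (1)] = 6/6 = 1
  <chi_4*chi_0, chi_5> = (1/6)[1*(1)*conj(1) + 1*(exp(-2*I*pi/3))*conj(exp(-I*pi/3)) + 1*(exp(2*I*pi/3))*conj(exp(-2*I*pi/3)) + 1*(1)*conj(-1) + 1*(exp(-2*I*pi/3))*conj(exp(2*I*pi/3)) + 1*(exp(2*I*pi/3))*conj(exp(I*pi/3))]
      = (1/6)[(1) + (exp(-I*pi/3)) + (exp(-2*I*pi/3)) + (-1) + (exp(2*I*pi/3)) + (exp(I*pi/3))] = 0/6 = 0
(Exp terms are combined using exp(i*s)*conj(exp(i*t)) = exp(i*(s-t)), and sums of them are collapsed using the identity that for every m > 1 the m distinct m-th roots of unity sum to 0, e.g. 1 + exp(2*I*pi/3) + exp(-2*I*pi/3) = 0.)
Hence the multiplicities are chi_4: 1. Dimension check: dim(chi_4)*dim(chi_0) = 1*1 = 1 and sum (mult * dim) = 1*1 = 1.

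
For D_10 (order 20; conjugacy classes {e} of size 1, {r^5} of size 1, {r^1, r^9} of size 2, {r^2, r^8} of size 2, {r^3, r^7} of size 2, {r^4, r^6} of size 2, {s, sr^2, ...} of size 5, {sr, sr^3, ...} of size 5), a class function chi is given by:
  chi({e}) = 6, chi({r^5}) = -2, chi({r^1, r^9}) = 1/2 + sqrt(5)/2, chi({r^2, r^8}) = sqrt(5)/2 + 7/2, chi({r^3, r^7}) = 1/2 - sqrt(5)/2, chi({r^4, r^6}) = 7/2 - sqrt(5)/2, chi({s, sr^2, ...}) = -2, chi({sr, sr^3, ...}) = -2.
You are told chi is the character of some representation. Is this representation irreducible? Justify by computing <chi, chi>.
Not irreducible (reducible): <chi, chi> = 7 > 1.

Working: <chi, chi> = (1/|G|) sum_C |C| * |chi(C)|^2 = (1/20)[1*|6|^2 + 1*|-2|^2 + 2*|1/2 + sqrt(5)/2|^2 + 2*|sqrt(5)/2 + 7/2|^2 + 2*|1/2 - sqrt(5)/2|^2 + 2*|7/2 - sqrt(5)/2|^2 + 5*|-2|^2 + 5*|-2|^2]
  = (1/20)[(36) + (4) + (sqrt(5) + 3) + (7*sqrt(5) + 27) + (3 - sqrt(5)) + (27 - 7*sqrt(5)) + (20) + (20)] = 140/20 = 7.
A character is irreducible iff <chi, chi> = 1, so this representation is reducible.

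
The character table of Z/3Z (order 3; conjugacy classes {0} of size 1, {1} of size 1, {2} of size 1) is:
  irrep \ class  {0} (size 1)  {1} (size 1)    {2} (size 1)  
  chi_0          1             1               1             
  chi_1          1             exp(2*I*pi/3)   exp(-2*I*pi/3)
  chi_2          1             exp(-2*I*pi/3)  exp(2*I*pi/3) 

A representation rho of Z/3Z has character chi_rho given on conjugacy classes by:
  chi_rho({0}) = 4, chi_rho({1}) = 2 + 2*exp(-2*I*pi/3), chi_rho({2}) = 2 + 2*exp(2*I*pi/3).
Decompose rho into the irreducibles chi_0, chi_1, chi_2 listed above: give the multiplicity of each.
Multiplicities: chi_0: 2, chi_1: 0, chi_2: 2.

Explanation: Use <chi_rho, chi> = (1/|G|) sum_C |C| * chi_rho(C) * conj(chi(C)) with |G| = 3 for each irreducible chi in the table:
  <chi_rho, chi_0> = (1/3)[1*(4)*conj(1) + 1*(2 + 2*exp(-2*I*pi/3))*conj(1) + 1*(2 + 2*exp(2*I*pi/3))*conj(1)]
      = (1/3)[(4) + (2 + 2*exp(-2*I*pi/3)) + (2 + 2*exp(2*I*pi/3))] = 6/3 = 2
  <chi_rho, chi_1> = (1/3)[1*(4)*conj(1) + 1*(2 + 2*exp(-2*I*pi/3))*conj(exp(2*I*pi/3)) + 1*(2 + 2*exp(2*I*pi/3))*conj(exp(-2*I*pi/3))]
      = (1/3)[(4) + (-2) + (-2)] = 0/3 = 0
  <chi_rho, chi_2> = (1/3)[1*(4)*conj(1) + 1*(2 + 2*exp(-2*I*pi/3))*conj(exp(-2*I*pi/3)) + 1*(2 + 2*exp(2*I*pi/3))*conj(exp(2*I*pi/3))]
      = (1/3)[(4) + (2 + 2*exp(2*I*pi/3)) + (2 + 2*exp(-2*I*pi/3))] = 6/3 = 2
(Exp terms are combined using exp(i*s)*conj(exp(i*t)) = exp(i*(s-t)), and sums of them are collapsed using the identity that for every m > 1 the m distinct m-th roots of unity sum to 0, e.g. 1 + exp(2*I*pi/3) + exp(-2*I*pi/3) = 0.)
Dimension check: dim(rho) = sum (mult * dim) = 2*1 + 0*1 + 2*1 = 4 = chi_rho(e) = 4.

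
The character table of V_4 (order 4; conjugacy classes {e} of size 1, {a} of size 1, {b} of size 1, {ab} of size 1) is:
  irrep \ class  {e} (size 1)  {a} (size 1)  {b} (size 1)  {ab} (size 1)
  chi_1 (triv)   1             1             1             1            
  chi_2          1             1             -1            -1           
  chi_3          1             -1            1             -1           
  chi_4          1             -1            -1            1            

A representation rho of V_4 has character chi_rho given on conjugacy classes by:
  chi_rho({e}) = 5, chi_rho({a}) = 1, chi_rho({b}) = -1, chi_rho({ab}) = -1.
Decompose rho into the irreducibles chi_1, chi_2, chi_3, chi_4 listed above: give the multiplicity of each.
Multiplicities: chi_1: 1, chi_2: 2, chi_3: 1, chi_4: 1.

Why: Use <chi_rho, chi> = (1/|G|) sum_C |C| * chi_rho(C) * conj(chi(C)) with |G| = 4 for each irreducible chi in the table:
  <chi_rho, chi_1> = (1/4)[1*(5)*conj(1) + 1*(1)*conj(1) + 1*(-1)*conj(1) + 1*(-1)*conj(1)]
      = (1/4)[(5) + (1) + (-1) + (-1)] = 4/4 = 1
  <chi_rho, chi_2> = (1/4)[1*(5)*conj(1) + 1*(1)*conj(1) + 1*(-1)*conj(-1) + 1*(-1)*conj(-1)]
      = (1/4)[(5) + (1) + (1) + (1)] = 8/4 = 2
  <chi_rho, chi_3> = (1/4)[1*(5)*conj(1) + 1*(1)*conj(-1) + 1*(-1)*conj(1) + 1*(-1)*conj(-1)]
      = (1/4)[(5) + (-1) + (-1) + (1)] = 4/4 = 1
  <chi_rho, chi_4> = (1/4)[1*(5)*conj(1) + 1*(1)*conj(-1) + 1*(-1)*conj(-1) + 1*(-1)*conj(1)]
      = (1/4)[(5) + (-1) + (1) + (-1)] = 4/4 = 1
Dimension check: dim(rho) = sum (mult * dim) = 1*1 + 2*1 + 1*1 + 1*1 = 5 = chi_rho(e) = 5.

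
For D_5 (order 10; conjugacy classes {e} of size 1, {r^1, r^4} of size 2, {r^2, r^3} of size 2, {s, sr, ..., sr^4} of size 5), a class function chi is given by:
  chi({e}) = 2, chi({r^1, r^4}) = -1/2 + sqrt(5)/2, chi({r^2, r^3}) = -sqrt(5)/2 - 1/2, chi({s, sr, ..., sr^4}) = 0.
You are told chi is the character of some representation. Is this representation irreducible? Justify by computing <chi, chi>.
Irreducible: <chi, chi> = 1.

Why: <chi, chi> = (1/|G|) sum_C |C| * |chi(C)|^2 = (1/10)[1*|2|^2 + 2*|-1/2 + sqrt(5)/2|^2 + 2*|-sqrt(5)/2 - 1/2|^2 + 5*|0|^2]
  = (1/10)[(4) + (3 - sqrt(5)) + (sqrt(5) + 3) + (0)] = 10/10 = 1.
A character is irreducible iff <chi, chi> = 1, so this representation is irreducible.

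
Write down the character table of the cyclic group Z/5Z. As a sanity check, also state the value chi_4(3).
Character table of Z/5Z (irreps indexed chi_0,...,chi_4 with chi_k(m) = zeta_5^(k*m), zeta_5 = exp(2*pi*i/5)):
  irrep \ class  {0} (size 1)  {1} (size 1)    {2} (size 1)    {3} (size 1)    {4} (size 1)  
  chi_0          1             1               1               1               1             
  chi_1          1             exp(2*I*pi/5)   exp(4*I*pi/5)   exp(-4*I*pi/5)  exp(-2*I*pi/5)
  chi_2          1             exp(4*I*pi/5)   exp(-2*I*pi/5)  exp(2*I*pi/5)   exp(-4*I*pi/5)
  chi_3          1             exp(-4*I*pi/5)  exp(2*I*pi/5)   exp(-2*I*pi/5)  exp(4*I*pi/5) 
  chi_4          1             exp(-2*I*pi/5)  exp(-4*I*pi/5)  exp(4*I*pi/5)   exp(2*I*pi/5) 

Spot check: chi_4(3) = zeta_5^(4*3) = zeta_5^12 = exp(4*I*pi/5).

Explanation: Z/5Z is abelian, so all 5 irreducible complex representations are 1-dimensional. They are given by chi_k(m) = zeta_5^(k*m) for k = 0,...,4. Row orthogonality: sum_m chi_k(m) conj(chi_l(m)) = 5 * [k = l].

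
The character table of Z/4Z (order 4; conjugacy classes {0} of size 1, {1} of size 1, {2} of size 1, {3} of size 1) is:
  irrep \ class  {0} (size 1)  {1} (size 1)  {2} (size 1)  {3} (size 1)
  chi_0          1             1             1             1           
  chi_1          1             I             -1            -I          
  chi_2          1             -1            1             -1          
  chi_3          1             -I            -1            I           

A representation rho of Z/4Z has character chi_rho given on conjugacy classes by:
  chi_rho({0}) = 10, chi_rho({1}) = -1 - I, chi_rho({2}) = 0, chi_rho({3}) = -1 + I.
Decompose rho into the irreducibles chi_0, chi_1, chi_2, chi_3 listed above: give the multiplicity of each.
Multiplicities: chi_0: 2, chi_1: 2, chi_2: 3, chi_3: 3.

Argument: Use <chi_rho, chi> = (1/|G|) sum_C |C| * chi_rho(C) * conj(chi(C)) with |G| = 4 for each irreducible chi in the table:
  <chi_rho, chi_0> = (1/4)[1*(10)*conj(1) + 1*(-1 - I)*conj(1) + 1*(0)*conj(1) + 1*(-1 + I)*conj(1)]
      = (1/4)[(10) + (-1 - I) + (0) + (-1 + I)] = 8/4 = 2
  <chi_rho, chi_1> = (1/4)[1*(10)*conj(1) + 1*(-1 - I)*conj(I) + 1*(0)*conj(-1) + 1*(-1 + I)*conj(-I)]
      = (1/4)[(10) + (-1 + I) + (0) + (-1 - I)] = 8/4 = 2
  <chi_rho, chi_2> = (1/4)[1*(10)*conj(1) + 1*(-1 - I)*conj(-1) + 1*(0)*conj(1) + 1*(-1 + I)*conj(-1)]
      = (1/4)[(10) + (1 + I) + (0) + (1 - I)] = 12/4 = 3
  <chi_rho, chi_3> = (1/4)[1*(10)*conj(1) + 1*(-1 - I)*conj(-I) + 1*(0)*conj(-1) + 1*(-1 + I)*conj(I)]
      = (1/4)[(10) + (1 - I) + (0) + (1 + I)] = 12/4 = 3
(Exp terms are combined using exp(i*s)*conj(exp(i*t)) = exp(i*(s-t)), and sums of them are collapsed using the identity that for every m > 1 the m distinct m-th roots of unity sum to 0, e.g. 1 + exp(2*I*pi/3) + exp(-2*I*pi/3) = 0.)
Dimension check: dim(rho) = sum (mult * dim) = 2*1 + 2*1 + 3*1 + 3*1 = 10 = chi_rho(e) = 10.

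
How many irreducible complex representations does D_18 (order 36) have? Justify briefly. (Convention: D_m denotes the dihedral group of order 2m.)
12

Solution. The number of irreducible complex representations of a finite group equals its number of conjugacy classes. D_18 has 12 conjugacy classes (n/2 + 3 for n even), so D_18 (order 36) has exactly 12 irreducible complex representations.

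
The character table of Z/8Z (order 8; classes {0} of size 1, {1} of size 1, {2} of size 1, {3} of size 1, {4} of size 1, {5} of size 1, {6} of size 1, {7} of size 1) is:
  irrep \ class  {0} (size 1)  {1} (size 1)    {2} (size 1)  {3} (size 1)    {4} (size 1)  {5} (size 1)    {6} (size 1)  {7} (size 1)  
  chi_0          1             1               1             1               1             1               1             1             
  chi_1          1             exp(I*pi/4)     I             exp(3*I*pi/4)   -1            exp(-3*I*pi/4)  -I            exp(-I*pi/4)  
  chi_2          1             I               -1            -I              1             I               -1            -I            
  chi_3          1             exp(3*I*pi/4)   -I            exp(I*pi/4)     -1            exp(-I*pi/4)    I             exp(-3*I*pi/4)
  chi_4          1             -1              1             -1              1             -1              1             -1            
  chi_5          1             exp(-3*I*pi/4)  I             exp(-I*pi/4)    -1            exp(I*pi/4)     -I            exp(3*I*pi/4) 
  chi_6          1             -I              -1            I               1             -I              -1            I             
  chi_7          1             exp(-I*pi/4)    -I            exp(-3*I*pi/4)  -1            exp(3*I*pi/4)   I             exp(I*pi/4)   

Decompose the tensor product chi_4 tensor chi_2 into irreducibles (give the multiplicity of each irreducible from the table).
chi_4 tensor chi_2 = chi_6 (all other irreducibles have multiplicity 0).

Working: The character of a tensor product is the pointwise product (chi_4 * chi_2)(C) = chi_4(C) * chi_2(C):
  {0}: (1)*(1), {1}: (-1)*(I), {2}: (1)*(-1), {3}: (-1)*(-I), {4}: (1)*(1), {5}: (-1)*(I), {6}: (1)*(-1), {7}: (-1)*(-I)
so (chi_4 * chi_2) takes values
  {0} -> 1, {1} -> -I, {2} -> -1, {3} -> I, {4} -> 1, {5} -> -I, {6} -> -1, {7} -> I.
Now take the inner product of this character with each irreducible chi from the table, <chi_4*chi_2, chi> = (1/8) sum_C |C| (chi_4*chi_2)(C) conj(chi(C)):
  <chi_4*chi_2, chi_0> = (1/8)[1*(1)*conj(1) + 1*(-I)*conj(1) + 1*(-1)*conj(1) + 1*(I)*conj(1) + 1*(1)*conj(1) + 1*(-I)*conj(1) + 1*(-1)*conj(1) + 1*(I)*conj(1)]
      = (1/8)[(1) + (-I) + (-1) + (I) + (1) + (-I) + (-1) + (I)] = 0/8 = 0
  <chi_4*chi_2, chi_1> = (1/8)[1*(1)*conj(1) + 1*(-I)*conj(exp(I*pi/4)) + 1*(-1)*conj(I) + 1*(I)*conj(exp(3*I*pi/4)) + 1*(1)*conj(-1) + 1*(-I)*conj(exp(-3*I*pi/4)) + 1*(-1)*conj(-I) + 1*(I)*conj(exp(-I*pi/4))]
      = (1/8)[(1) + (-exp(I*pi/4)) + (I) + (exp(-I*pi/4)) + (-1) + (-exp(-3*I*pi/4)) + (-I) + (exp(3*I*pi/4))] = 0/8 = 0
  <chi_4*chi_2, chi_2> = (1/8)[1*(1)*conj(1) + 1*(-I)*conj(I) + 1*(-1)*conj(-1) + 1*(I)*conj(-I) + 1*(1)*conj(1) + 1*(-I)*conj(I) + 1*(-1)*conj(-1) + 1*(I)*conj(-I)]
      = (1/8)[(1) + (-1) + (1) + (-1) + (1) + (-1) + (1) + (-1)] = 0/8 = 0
  <chi_4*chi_2, chi_3> = (1/8)[1*(1)*conj(1) + 1*(-I)*conj(exp(3*I*pi/4)) + 1*(-1)*conj(-I) + 1*(I)*conj(exp(I*pi/4)) + 1*(1)*conj(-1) + 1*(-I)*conj(exp(-I*pi/4)) + 1*(-1)*conj(I) + 1*(I)*conj(exp(-3*I*pi/4))]
      = (1/8)[(1) + (-exp(-I*pi/4)) + (-I) + (exp(I*pi/4)) + (-1) + (-exp(3*I*pi/4)) + (I) + (exp(-3*I*pi/4))] = 0/8 = 0
  <chi_4*chi_2, chi_4> = (1/8)[1*(1)*conj(1) + 1*(-I)*conj(-1) + 1*(-1)*conj(1) + 1*(I)*conj(-1) + 1*(1)*conj(1) + 1*(-I)*conj(-1) + 1*(-1)*conj(1) + 1*(I)*conj(-1)]
      = (1/8)[(1) + (I) + (-1) + (-I) + (1) + (I) + (-1) + (-I)] = 0/8 = 0
  <chi_4*chi_2, chi_5> = (1/8)[1*(1)*conj(1) + 1*(-I)*conj(exp(-3*I*pi/4)) + 1*(-1)*conj(I) + 1*(I)*conj(exp(-I*pi/4)) + 1*(1)*conj(-1) + 1*(-I)*conj(exp(I*pi/4)) + 1*(-1)*conj(-I) + 1*(I)*conj(exp(3*I*pi/4))]
      = (1/8)[(1) + (-exp(-3*I*pi/4)) + (I) + (exp(3*I*pi/4)) + (-1) + (-exp(I*pi/4)) + (-I) + (exp(-I*pi/4))] = 0/8 = 0
  <chi_4*chi_2, chi_6> = (1/8)[1*(1)*conj(1) + 1*(-I)*conj(-I) + 1*(-1)*conj(-1) + 1*(I)*conj(I) + 1*(1)*conj(1) + 1*(-I)*conj(-I) + 1*(-1)*conj(-1) + 1*(I)*conj(I)]
      = (1/8)[(1) + (1) + (1) + (1) + (1) + (1) + (1) + (1)] = 8/8 = 1
  <chi_4*chi_2, chi_7> = (1/8)[1*(1)*conj(1) + 1*(-I)*conj(exp(-I*pi/4)) + 1*(-1)*conj(-I) + 1*(I)*conj(exp(-3*I*pi/4)) + 1*(1)*conj(-1) + 1*(-I)*conj(exp(3*I*pi/4)) + 1*(-1)*conj(I) + 1*(I)*conj(exp(I*pi/4))]
      = (1/8)[(1) + (-exp(3*I*pi/4)) + (-I) + (exp(-3*I*pi/4)) + (-1) + (-exp(-I*pi/4)) + (I) + (exp(I*pi/4))] = 0/8 = 0
(Exp terms are combined using exp(i*s)*conj(exp(i*t)) = exp(i*(s-t)), and sums of them are collapsed using the identity that for every m > 1 the m distinct m-th roots of unity sum to 0, e.g. 1 + exp(2*I*pi/3) + exp(-2*I*pi/3) = 0.)
Hence the multiplicities are chi_6: 1. Dimension check: dim(chi_4)*dim(chi_2) = 1*1 = 1 and sum (mult * dim) = 1*1 = 1.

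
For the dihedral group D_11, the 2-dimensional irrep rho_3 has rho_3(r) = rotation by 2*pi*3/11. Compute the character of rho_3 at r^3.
chi_{rho_3}(r^3) = 2*cos(2*pi*3*3/11) = 2*cos(4*pi/11)

Details: rho_3(r^3) is rotation by angle 2*pi*3*3/11, whose trace is 2*cos(2*pi*3*3/11) = 2*cos(4*pi/11).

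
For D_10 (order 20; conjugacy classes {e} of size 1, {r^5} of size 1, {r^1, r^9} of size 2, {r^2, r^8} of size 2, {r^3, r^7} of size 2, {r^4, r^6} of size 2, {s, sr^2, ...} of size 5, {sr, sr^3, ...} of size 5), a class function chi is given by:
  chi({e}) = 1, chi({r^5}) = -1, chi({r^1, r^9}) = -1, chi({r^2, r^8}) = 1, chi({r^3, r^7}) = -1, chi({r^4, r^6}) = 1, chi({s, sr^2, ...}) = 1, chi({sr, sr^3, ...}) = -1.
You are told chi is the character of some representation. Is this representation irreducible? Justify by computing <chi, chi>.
Irreducible: <chi, chi> = 1.

<chi, chi> = (1/|G|) sum_C |C| * |chi(C)|^2 = (1/20)[1*|1|^2 + 1*|-1|^2 + 2*|-1|^2 + 2*|1|^2 + 2*|-1|^2 + 2*|1|^2 + 5*|1|^2 + 5*|-1|^2]
  = (1/20)[(1) + (1) + (2) + (2) + (2) + (2) + (5) + (5)] = 20/20 = 1.
A character is irreducible iff <chi, chi> = 1, so this representation is irreducible.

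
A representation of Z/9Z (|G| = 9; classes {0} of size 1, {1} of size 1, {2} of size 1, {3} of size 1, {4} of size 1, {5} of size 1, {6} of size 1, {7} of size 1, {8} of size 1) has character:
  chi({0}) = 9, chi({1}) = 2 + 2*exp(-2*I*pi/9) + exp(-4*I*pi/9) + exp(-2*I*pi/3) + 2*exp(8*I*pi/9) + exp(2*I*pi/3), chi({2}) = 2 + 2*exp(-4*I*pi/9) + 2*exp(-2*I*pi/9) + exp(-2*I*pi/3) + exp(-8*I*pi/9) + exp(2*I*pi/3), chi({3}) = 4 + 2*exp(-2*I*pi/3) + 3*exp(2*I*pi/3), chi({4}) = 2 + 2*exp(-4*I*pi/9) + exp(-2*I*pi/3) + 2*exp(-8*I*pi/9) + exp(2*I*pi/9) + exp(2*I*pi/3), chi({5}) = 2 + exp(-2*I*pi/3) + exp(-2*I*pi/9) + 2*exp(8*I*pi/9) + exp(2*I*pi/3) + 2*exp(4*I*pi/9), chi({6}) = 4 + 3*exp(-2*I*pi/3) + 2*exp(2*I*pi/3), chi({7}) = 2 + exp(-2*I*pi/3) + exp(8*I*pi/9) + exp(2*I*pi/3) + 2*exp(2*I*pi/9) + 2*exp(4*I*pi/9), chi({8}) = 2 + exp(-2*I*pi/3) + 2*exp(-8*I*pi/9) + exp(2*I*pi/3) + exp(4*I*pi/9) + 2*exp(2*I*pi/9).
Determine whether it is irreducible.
Not irreducible (reducible): <chi, chi> = 15 > 1.

Why: <chi, chi> = (1/|G|) sum_C |C| * |chi(C)|^2 = (1/9)[1*|9|^2 + 1*|2 + 2*exp(-2*I*pi/9) + exp(-4*I*pi/9) + exp(-2*I*pi/3) + 2*exp(8*I*pi/9) + exp(2*I*pi/3)|^2 + 1*|2 + 2*exp(-4*I*pi/9) + 2*exp(-2*I*pi/9) + exp(-2*I*pi/3) + exp(-8*I*pi/9) + exp(2*I*pi/3)|^2 + 1*|4 + 2*exp(-2*I*pi/3) + 3*exp(2*I*pi/3)|^2 + 1*|2 + 2*exp(-4*I*pi/9) + exp(-2*I*pi/3) + 2*exp(-8*I*pi/9) + exp(2*I*pi/9) + exp(2*I*pi/3)|^2 + 1*|2 + exp(-2*I*pi/3) + exp(-2*I*pi/9) + 2*exp(8*I*pi/9) + exp(2*I*pi/3) + 2*exp(4*I*pi/9)|^2 + 1*|4 + 3*exp(-2*I*pi/3) + 2*exp(2*I*pi/3)|^2 + 1*|2 + exp(-2*I*pi/3) + exp(8*I*pi/9) + exp(2*I*pi/3) + 2*exp(2*I*pi/9) + 2*exp(4*I*pi/9)|^2 + 1*|2 + exp(-2*I*pi/3) + 2*exp(-8*I*pi/9) + exp(2*I*pi/3) + exp(4*I*pi/9) + 2*exp(2*I*pi/9)|^2]
  = (1/9)[(81) + (15 + 7*exp(-2*I*pi/3) + 6*exp(-4*I*pi/9) + 9*exp(-2*I*pi/9) + 11*exp(-8*I*pi/9) + 11*exp(8*I*pi/9) + 9*exp(2*I*pi/9) + 6*exp(4*I*pi/9) + 7*exp(2*I*pi/3)) + (15 + 9*exp(-4*I*pi/9) + 11*exp(-2*I*pi/9) + 7*exp(-2*I*pi/3) + 6*exp(-8*I*pi/9) + 6*exp(8*I*pi/9) + 7*exp(2*I*pi/3) + 11*exp(2*I*pi/9) + 9*exp(4*I*pi/9)) + (3) + (15 + 11*exp(-4*I*pi/9) + 7*exp(-2*I*pi/3) + 6*exp(-2*I*pi/9) + 9*exp(-8*I*pi/9) + 9*exp(8*I*pi/9) + 6*exp(2*I*pi/9) + 7*exp(2*I*pi/3) + 11*exp(4*I*pi/9)) + (15 + 11*exp(-4*I*pi/9) + 7*exp(-2*I*pi/3) + 6*exp(-2*I*pi/9) + 9*exp(-8*I*pi/9) + 9*exp(8*I*pi/9) + 6*exp(2*I*pi/9) + 7*exp(2*I*pi/3) + 11*exp(4*I*pi/9)) + (3) + (15 + 9*exp(-4*I*pi/9) + 11*exp(-2*I*pi/9) + 7*exp(-2*I*pi/3) + 6*exp(-8*I*pi/9) + 6*exp(8*I*pi/9) + 7*exp(2*I*pi/3) + 11*exp(2*I*pi/9) + 9*exp(4*I*pi/9)) + (15 + 7*exp(-2*I*pi/3) + 6*exp(-4*I*pi/9) + 9*exp(-2*I*pi/9) + 11*exp(-8*I*pi/9) + 11*exp(8*I*pi/9) + 9*exp(2*I*pi/9) + 6*exp(4*I*pi/9) + 7*exp(2*I*pi/3))] = 135/9 = 15.
(Exp terms are combined using exp(i*s)*conj(exp(i*t)) = exp(i*(s-t)), and sums of them are collapsed using the identity that for every m > 1 the m distinct m-th roots of unity sum to 0, e.g. 1 + exp(2*I*pi/3) + exp(-2*I*pi/3) = 0.)
A character is irreducible iff <chi, chi> = 1, so this representation is reducible.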